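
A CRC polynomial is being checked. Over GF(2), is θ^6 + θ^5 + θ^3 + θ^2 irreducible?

No

Write g(θ) = θ^6 + θ^5 + θ^3 + θ^2.
Check for roots in GF(2): g(0) = 0 → root; g(1) = 0 → root.
g(0) = 0, so (θ) divides g(θ); g is reducible.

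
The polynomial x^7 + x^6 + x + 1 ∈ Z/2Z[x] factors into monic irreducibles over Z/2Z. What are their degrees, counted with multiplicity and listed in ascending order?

1, 1, 1, 2, 2

Write g(x) = x^7 + x^6 + x + 1.
Roots in Z/2Z: g(0) = 1; g(1) = 0 → root.
Linear factors from roots: (x + 1).
Complete factorization: g(x) = (x + 1)^3·(x^2 + x + 1)^2.
Factor degrees with multiplicity: 1 + 1 + 1 + 2 + 2 = 7.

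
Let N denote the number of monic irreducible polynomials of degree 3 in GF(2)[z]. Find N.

2

The number of monic irreducibles of degree 3 over GF(2) is (1/3)·Σ_{d∣3} μ(3/d) 2^d.
Divisors of 3: 1, 3; μ(3/d) for each: -1, 1.
Σ = − 2^1 + 2^3 = 6.
N = 6/3 = 2.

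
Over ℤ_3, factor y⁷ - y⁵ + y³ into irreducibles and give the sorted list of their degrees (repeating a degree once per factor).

Write g(y) = y⁷ - y⁵ + y³.
Roots in ℤ_3: g(0) = 0 → root; g(1) = 1; g(2) = 2.
Linear factors from roots: (y).
Complete factorization: g(y) = (y)^3·(y² + 1)^2.
Factor degrees with multiplicity: 1 + 1 + 1 + 2 + 2 = 7.

1, 1, 1, 2, 2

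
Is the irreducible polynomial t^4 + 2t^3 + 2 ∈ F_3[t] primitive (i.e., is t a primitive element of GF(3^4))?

Write f(t) = t^4 + 2t^3 + 2.
|GF(3^4)^×| = 3^4 − 1 = 80. Prime factorization: 80 = 2^4·5.
f is primitive ⇔ t has order 80 in GF(3)[t]/(f), i.e. t^(80/q) ≠ 1 for each prime q | 80.
t^(40) mod f = 2.
t^(16) mod f = 2t^2 + t + 2.
None equal 1, so t has full order 80; f is primitive.

Yes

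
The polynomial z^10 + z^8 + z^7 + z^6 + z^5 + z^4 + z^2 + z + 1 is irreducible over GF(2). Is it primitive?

Write f(z) = z^10 + z^8 + z^7 + z^6 + z^5 + z^4 + z^2 + z + 1.
|GF(2^10)^×| = 2^10 − 1 = 1023. Prime factorization: 1023 = 3·11·31.
f is primitive ⇔ z has order 1023 in GF(2)[z]/(f), i.e. z^(1023/q) ≠ 1 for each prime q | 1023.
z^(341) mod f = z^9 + z^3 + z^2 + 1.
z^(93) mod f = z^8 + z^6 + z^5 + z^4 + z^2 + 1.
z^(33) mod f = z^7 + z^4 + z^3 + z.
None equal 1, so z has full order 1023; f is primitive.

Yes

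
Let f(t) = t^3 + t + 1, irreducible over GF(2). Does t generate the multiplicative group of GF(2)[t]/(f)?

Yes

|GF(2^3)^×| = 2^3 − 1 = 7. Prime factorization: 7 = 7.
f is primitive ⇔ t has order 7 in GF(2)[t]/(f), i.e. t^(7/q) ≠ 1 for each prime q | 7.
t^(1) mod f = t.
None equal 1, so t has full order 7; f is primitive.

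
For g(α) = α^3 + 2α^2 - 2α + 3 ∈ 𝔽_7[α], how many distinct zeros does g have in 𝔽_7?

Evaluate at each of the 7 elements of 𝔽_7:
g(0) = 3; g(1) = 4; g(2) = 1; g(3) = 0 → root; g(4) = 0 → root; g(5) = 0 → root; g(6) = 6.
Roots: {3, 4, 5}.

3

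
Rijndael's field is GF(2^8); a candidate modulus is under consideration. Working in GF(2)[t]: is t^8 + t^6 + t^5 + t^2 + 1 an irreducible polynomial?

Write f(t) = t^8 + t^6 + t^5 + t^2 + 1.
Check for roots in GF(2): f(0) = 1; f(1) = 1.
No roots, so no linear factors.
Monic irreducibles of degree 2 over GF(2): t^2 + t + 1.
None of them divide f (all give nonzero remainder).
Monic irreducibles of degree 3 over GF(2): t^3 + t + 1, t^3 + t^2 + 1.
None of them divide f (all give nonzero remainder).
Monic irreducibles of degree 4 over GF(2): t^4 + t + 1, t^4 + t^3 + 1, t^4 + t^3 + t^2 + t + 1.
None of them divide f (all give nonzero remainder).
No irreducible factor of degree ≤ 4 exists, so f is irreducible over GF(2).

Yes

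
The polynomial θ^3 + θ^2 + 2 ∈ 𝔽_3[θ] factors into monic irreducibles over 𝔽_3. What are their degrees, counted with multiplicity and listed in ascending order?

3

Write f(θ) = θ^3 + θ^2 + 2.
Roots in 𝔽_3: f(0) = 2; f(1) = 1; f(2) = 2.
Complete factorization: f(θ) = (θ^3 + θ^2 + 2).
Factor degrees with multiplicity: 3 = 3.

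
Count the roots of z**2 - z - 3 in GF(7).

Write P(z) = z**2 - z - 3.
Evaluate at each of the 7 elements of GF(7):
P(0) = 4; P(1) = 4; P(2) = 6; P(3) = 3; P(4) = 2; P(5) = 3; P(6) = 6.
No element is a root.

0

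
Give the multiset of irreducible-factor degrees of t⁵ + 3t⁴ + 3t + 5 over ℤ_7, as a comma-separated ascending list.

1, 4

Write h(t) = t⁵ + 3t⁴ + 3t + 5.
Linear factors from roots: (t + 5).
Complete factorization: h(t) = (t + 5)·(t⁴ + 5t³ + 3t² + 6t + 1).
Factor degrees with multiplicity: 1 + 4 = 5.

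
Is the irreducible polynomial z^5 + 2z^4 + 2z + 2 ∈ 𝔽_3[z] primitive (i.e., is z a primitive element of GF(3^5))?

No

Write f(z) = z^5 + 2z^4 + 2z + 2.
|GF(3^5)^×| = 3^5 − 1 = 242. Prime factorization: 242 = 2·11^2.
f is primitive ⇔ z has order 242 in GF(3)[z]/(f), i.e. z^(242/q) ≠ 1 for each prime q | 242.
z^(121) mod f = 1
z^(22) mod f = 2z^3 + 2.
Since z^(121) = 1, the order of z divides 121 < 242; not primitive.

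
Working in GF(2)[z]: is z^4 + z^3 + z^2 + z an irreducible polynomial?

Write P(z) = z^4 + z^3 + z^2 + z.
Check for roots in GF(2): P(0) = 0 → root; P(1) = 0 → root.
P(0) = 0, so (z) divides P(z); P is reducible.

No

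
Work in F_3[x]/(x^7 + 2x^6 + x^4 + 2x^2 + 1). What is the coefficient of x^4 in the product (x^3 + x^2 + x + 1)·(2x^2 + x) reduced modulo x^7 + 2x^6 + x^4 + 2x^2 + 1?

0

Multiply in F_3[x]: (x^3 + x^2 + x + 1)·(2x^2 + x) = 2x^5 + x.
Reduced: 2x^5 + x.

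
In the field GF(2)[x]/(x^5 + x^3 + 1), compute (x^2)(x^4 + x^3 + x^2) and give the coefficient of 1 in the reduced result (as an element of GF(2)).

Multiply in GF(2)[x]: (x^2)·(x^4 + x^3 + x^2) = x^6 + x^5 + x^4.
Reduce using x^5 ≡ x^3 + 1 (mod x^5 + x^3 + 1).
Reduced: x^3 + x + 1.

1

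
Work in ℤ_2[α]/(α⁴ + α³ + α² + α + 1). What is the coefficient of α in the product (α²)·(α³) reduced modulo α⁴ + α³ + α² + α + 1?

0

Multiply in ℤ_2[α]: (α²)·(α³) = α⁵.
Reduce using α⁴ ≡ α³ + α² + α + 1 (mod α⁴ + α³ + α² + α + 1).
Reduced: 1.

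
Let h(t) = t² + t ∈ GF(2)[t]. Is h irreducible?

No

Check for roots in GF(2): h(0) = 0 → root; h(1) = 0 → root.
h(0) = 0, so (t) divides h(t); h is reducible.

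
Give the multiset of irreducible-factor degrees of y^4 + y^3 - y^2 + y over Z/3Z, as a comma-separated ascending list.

Write g(y) = y^4 + y^3 - y^2 + y.
Roots in Z/3Z: g(0) = 0 → root; g(1) = 2; g(2) = 1.
Linear factors from roots: (y).
Complete factorization: g(y) = (y)·(y^3 + y^2 - y + 1).
Factor degrees with multiplicity: 1 + 3 = 4.

1, 3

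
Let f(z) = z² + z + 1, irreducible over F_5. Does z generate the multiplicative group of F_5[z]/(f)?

|GF(5^2)^×| = 5^2 − 1 = 24. Prime factorization: 24 = 2^3·3.
f is primitive ⇔ z has order 24 in GF(5)[z]/(f), i.e. z^(24/q) ≠ 1 for each prime q | 24.
z^(12) mod f = 1
z^(8) mod f = 4z + 4.
Since z^(12) = 1, the order of z divides 12 < 24; not primitive.

No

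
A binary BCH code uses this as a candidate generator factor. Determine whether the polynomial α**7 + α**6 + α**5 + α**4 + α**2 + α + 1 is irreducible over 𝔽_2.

Write f(α) = α**7 + α**6 + α**5 + α**4 + α**2 + α + 1.
Check for roots in 𝔽_2: f(0) = 1; f(1) = 1.
No roots, so no linear factors.
Monic irreducibles of degree 2 over GF(2): α**2 + α + 1.
None of them divide f (all give nonzero remainder).
Monic irreducibles of degree 3 over GF(2): α**3 + α + 1, α**3 + α**2 + 1.
None of them divide f (all give nonzero remainder).
No irreducible factor of degree ≤ 3 exists, so f is irreducible over GF(2).

Yes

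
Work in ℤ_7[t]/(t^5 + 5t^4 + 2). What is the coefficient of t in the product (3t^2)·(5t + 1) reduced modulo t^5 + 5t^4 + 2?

0

Multiply in ℤ_7[t]: (3t^2)·(5t + 1) = t^3 + 3t^2.
Reduced: t^3 + 3t^2.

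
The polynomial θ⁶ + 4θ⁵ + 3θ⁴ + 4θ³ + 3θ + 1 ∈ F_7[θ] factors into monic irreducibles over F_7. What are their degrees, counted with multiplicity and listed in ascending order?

Write g(θ) = θ⁶ + 4θ⁵ + 3θ⁴ + 4θ³ + 3θ + 1.
Complete factorization: g(θ) = (θ³ + 4θ + 1)·(θ³ + 4θ² + 6θ + 1).
Factor degrees with multiplicity: 3 + 3 = 6.

3, 3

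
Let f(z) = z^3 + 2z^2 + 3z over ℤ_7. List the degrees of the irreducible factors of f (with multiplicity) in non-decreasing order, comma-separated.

Linear factors from roots: (z).
Complete factorization: f(z) = (z)·(z^2 + 2z + 3).
Factor degrees with multiplicity: 1 + 2 = 3.

1, 2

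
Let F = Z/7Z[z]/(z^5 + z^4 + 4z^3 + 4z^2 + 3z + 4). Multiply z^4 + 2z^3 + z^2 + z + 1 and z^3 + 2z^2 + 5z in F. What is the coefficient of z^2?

3

Multiply in Z/7Z[z]: (z^4 + 2z^3 + z^2 + z + 1)·(z^3 + 2z^2 + 5z) = z^7 + 4z^6 + 3z^5 + 6z^4 + z^3 + 5z.
Reduce using z^5 ≡ 6z^4 + 3z^3 + 3z^2 + 4z + 3 (mod z^5 + z^4 + 4z^3 + 4z^2 + 3z + 4).
Reduced: z^4 + 2z^3 + 3z^2 + 5z + 2.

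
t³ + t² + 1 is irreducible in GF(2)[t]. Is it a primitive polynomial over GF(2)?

Yes

Write f(t) = t³ + t² + 1.
|GF(2^3)^×| = 2^3 − 1 = 7. Prime factorization: 7 = 7.
f is primitive ⇔ t has order 7 in GF(2)[t]/(f), i.e. t^(7/q) ≠ 1 for each prime q | 7.
t^(1) mod f = t.
None equal 1, so t has full order 7; f is primitive.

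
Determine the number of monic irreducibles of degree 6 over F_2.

Gauss's count: N_{2}(6) = (1/6) Σ_{d|6} μ(6/d)·2^d.
Divisors of 6: 1, 2, 3, 6; μ(6/d) for each: 1, -1, -1, 1.
Σ = 2^1 − 2^2 − 2^3 + 2^6 = 54.
N = 54/6 = 9.

9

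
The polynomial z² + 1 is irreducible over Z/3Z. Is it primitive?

No

Write f(z) = z² + 1.
|GF(3^2)^×| = 3^2 − 1 = 8. Prime factorization: 8 = 2^3.
f is primitive ⇔ z has order 8 in GF(3)[z]/(f), i.e. z^(8/q) ≠ 1 for each prime q | 8.
z^(4) mod f = 1
Since z^(4) = 1, the order of z divides 4 < 8; not primitive.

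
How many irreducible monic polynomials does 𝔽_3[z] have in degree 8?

The number of monic irreducibles of degree 8 over GF(3) is (1/8)·Σ_{d∣8} μ(8/d) 3^d.
Divisors of 8: 1, 2, 4, 8; μ(8/d) for each: 0, 0, -1, 1.
Σ = − 3^4 + 3^8 = 6480.
N = 6480/8 = 810.

810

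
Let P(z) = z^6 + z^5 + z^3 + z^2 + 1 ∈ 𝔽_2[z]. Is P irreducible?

Check for roots in 𝔽_2: P(0) = 1; P(1) = 1.
No roots, so no linear factors.
Monic irreducibles of degree 2 over GF(2): z^2 + z + 1.
None of them divide P (all give nonzero remainder).
Monic irreducibles of degree 3 over GF(2): z^3 + z + 1, z^3 + z^2 + 1.
None of them divide P (all give nonzero remainder).
No irreducible factor of degree ≤ 3 exists, so P is irreducible over GF(2).

Yes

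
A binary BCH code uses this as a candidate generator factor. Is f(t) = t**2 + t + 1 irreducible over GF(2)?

Yes

Check for roots in GF(2): f(0) = 1; f(1) = 1.
No roots. A degree-2 polynomial over a field with no linear factor is irreducible.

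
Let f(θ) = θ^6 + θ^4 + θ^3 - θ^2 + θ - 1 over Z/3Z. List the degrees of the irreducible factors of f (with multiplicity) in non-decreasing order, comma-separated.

2, 4

Roots in Z/3Z: f(0) = 2; f(1) = 2; f(2) = 1.
Complete factorization: f(θ) = (θ^2 + 1)·(θ^4 + θ - 1).
Factor degrees with multiplicity: 2 + 4 = 6.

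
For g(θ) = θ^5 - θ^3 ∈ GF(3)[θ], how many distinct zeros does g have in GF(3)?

Evaluate at each of the 3 elements of GF(3):
g(0) = 0 → root; g(1) = 0 → root; g(2) = 0 → root.
Roots: {0, 1, 2}.

3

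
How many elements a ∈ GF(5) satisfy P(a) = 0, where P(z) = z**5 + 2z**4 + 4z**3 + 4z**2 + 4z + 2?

0

Evaluate at each of the 5 elements of GF(5):
P(0) = 2; P(1) = 2; P(2) = 2; P(3) = 3; P(4) = 4.
No element is a root.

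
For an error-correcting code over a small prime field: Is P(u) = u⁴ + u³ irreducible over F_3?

No

Check for roots in F_3: P(0) = 0 → root; P(1) = 2; P(2) = 0 → root.
P(0) = 0, so (u) divides P(u); P is reducible.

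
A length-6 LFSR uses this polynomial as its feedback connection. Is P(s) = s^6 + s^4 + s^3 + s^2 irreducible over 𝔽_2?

No

Check for roots in 𝔽_2: P(0) = 0 → root; P(1) = 0 → root.
P(0) = 0, so (s) divides P(s); P is reducible.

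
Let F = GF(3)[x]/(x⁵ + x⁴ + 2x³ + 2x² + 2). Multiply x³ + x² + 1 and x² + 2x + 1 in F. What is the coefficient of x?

2

Multiply in GF(3)[x]: (x³ + x² + 1)·(x² + 2x + 1) = x⁵ + 2x² + 2x + 1.
Reduce using x⁵ ≡ 2x⁴ + x³ + x² + 1 (mod x⁵ + x⁴ + 2x³ + 2x² + 2).
Reduced: 2x⁴ + x³ + 2x + 2.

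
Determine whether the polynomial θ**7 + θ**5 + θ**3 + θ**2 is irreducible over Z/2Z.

No

Write P(θ) = θ**7 + θ**5 + θ**3 + θ**2.
Check for roots in Z/2Z: P(0) = 0 → root; P(1) = 0 → root.
P(0) = 0, so (θ) divides P(θ); P is reducible.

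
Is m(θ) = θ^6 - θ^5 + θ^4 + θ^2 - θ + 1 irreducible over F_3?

No

Check for roots in F_3: m(0) = 1; m(1) = 2; m(2) = 0 → root.
m(2) = 0, so (θ − 2) divides m(θ); m is reducible.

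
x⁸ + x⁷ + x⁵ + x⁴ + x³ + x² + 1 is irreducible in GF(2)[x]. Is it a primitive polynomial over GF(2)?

No

Write f(x) = x⁸ + x⁷ + x⁵ + x⁴ + x³ + x² + 1.
|GF(2^8)^×| = 2^8 − 1 = 255. Prime factorization: 255 = 3·5·17.
f is primitive ⇔ x has order 255 in GF(2)[x]/(f), i.e. x^(255/q) ≠ 1 for each prime q | 255.
x^(85) mod f = 1
x^(51) mod f = x⁷ + x⁶ + x² + 1.
x^(15) mod f = x⁷ + x⁴ + x².
Since x^(85) = 1, the order of x divides 85 < 255; not primitive.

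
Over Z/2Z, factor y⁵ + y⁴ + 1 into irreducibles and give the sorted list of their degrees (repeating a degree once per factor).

Write g(y) = y⁵ + y⁴ + 1.
Roots in Z/2Z: g(0) = 1; g(1) = 1.
Complete factorization: g(y) = (y² + y + 1)·(y³ + y + 1).
Factor degrees with multiplicity: 2 + 3 = 5.

2, 3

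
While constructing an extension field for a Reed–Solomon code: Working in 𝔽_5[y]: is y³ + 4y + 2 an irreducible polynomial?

Yes

Write g(y) = y³ + 4y + 2.
Check for roots in 𝔽_5: g(0) = 2; g(1) = 2; g(2) = 3; g(3) = 1; g(4) = 2.
No roots. A degree-3 polynomial over a field with no linear factor is irreducible.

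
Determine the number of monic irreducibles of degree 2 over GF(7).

x^(7^2) − x is the product of all monic irreducibles of degree dividing 2; Möbius inversion gives N = (1/2) Σ μ(2/d)·7^d.
Divisors of 2: 1, 2; μ(2/d) for each: -1, 1.
Σ = − 7^1 + 7^2 = 42.
N = 42/2 = 21.

21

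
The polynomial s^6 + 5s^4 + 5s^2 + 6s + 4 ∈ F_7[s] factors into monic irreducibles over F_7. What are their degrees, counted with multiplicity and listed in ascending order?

Write f(s) = s^6 + 5s^4 + 5s^2 + 6s + 4.
Linear factors from roots: (s + 6).
Complete factorization: f(s) = (s + 6)^2·(s^2 + 4s + 6)·(s^2 + 5s + 3).
Factor degrees with multiplicity: 1 + 1 + 2 + 2 = 6.

1, 1, 2, 2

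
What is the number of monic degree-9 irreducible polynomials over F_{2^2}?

The number of monic irreducibles of degree 9 over GF(4) is (1/9)·Σ_{d∣9} μ(9/d) 4^d.
Divisors of 9: 1, 3, 9; μ(9/d) for each: 0, -1, 1.
Σ = − 4^3 + 4^9 = 262080.
N = 262080/9 = 29120.

29120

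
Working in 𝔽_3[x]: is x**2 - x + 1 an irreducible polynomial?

Write P(x) = x**2 - x + 1.
Check for roots in 𝔽_3: P(0) = 1; P(1) = 1; P(2) = 0 → root.
P(2) = 0, so (x − 2) divides P(x); P is reducible.

No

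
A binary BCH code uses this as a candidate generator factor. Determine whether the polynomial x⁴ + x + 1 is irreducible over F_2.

Write f(x) = x⁴ + x + 1.
Check for roots in F_2: f(0) = 1; f(1) = 1.
No roots, so no linear factors.
Monic irreducibles of degree 2 over GF(2): x² + x + 1.
None of them divide f (all give nonzero remainder).
No irreducible factor of degree ≤ 2 exists, so f is irreducible over GF(2).

Yes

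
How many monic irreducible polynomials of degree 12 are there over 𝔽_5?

Gauss's count: N_{5}(12) = (1/12) Σ_{d|12} μ(12/d)·5^d.
Divisors of 12: 1, 2, 3, 4, 6, 12; μ(12/d) for each: 0, 1, 0, -1, -1, 1.
Σ = 5^2 − 5^4 − 5^6 + 5^12 = 244124400.
N = 244124400/12 = 20343700.

20343700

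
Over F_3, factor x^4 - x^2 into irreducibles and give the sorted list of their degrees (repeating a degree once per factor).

1, 1, 1, 1

Write f(x) = x^4 - x^2.
Roots in F_3: f(0) = 0 → root; f(1) = 0 → root; f(2) = 0 → root.
Linear factors from roots: (x), (x - 1), (x + 1).
Complete factorization: f(x) = (x + 1)·(x - 1)·(x)^2.
Factor degrees with multiplicity: 1 + 1 + 1 + 1 = 4.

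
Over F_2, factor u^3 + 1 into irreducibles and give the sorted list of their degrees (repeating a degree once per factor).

1, 2

Write h(u) = u^3 + 1.
Roots in F_2: h(0) = 1; h(1) = 0 → root.
Linear factors from roots: (u + 1).
Complete factorization: h(u) = (u + 1)·(u^2 + u + 1).
Factor degrees with multiplicity: 1 + 2 = 3.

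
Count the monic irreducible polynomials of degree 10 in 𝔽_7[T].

The number of monic irreducibles of degree 10 over GF(7) is (1/10)·Σ_{d∣10} μ(10/d) 7^d.
Divisors of 10: 1, 2, 5, 10; μ(10/d) for each: 1, -1, -1, 1.
Σ = 7^1 − 7^2 − 7^5 + 7^10 = 282458400.
N = 282458400/10 = 28245840.

28245840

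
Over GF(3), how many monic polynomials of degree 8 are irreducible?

By the necklace-counting formula, N_3(8) = (1/8) Σ_{d|8} μ(8/d)·3^d.
Divisors of 8: 1, 2, 4, 8; μ(8/d) for each: 0, 0, -1, 1.
Σ = − 3^4 + 3^8 = 6480.
N = 6480/8 = 810.

810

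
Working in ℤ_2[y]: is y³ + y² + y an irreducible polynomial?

No

Write g(y) = y³ + y² + y.
Check for roots in ℤ_2: g(0) = 0 → root; g(1) = 1.
g(0) = 0, so (y) divides g(y); g is reducible.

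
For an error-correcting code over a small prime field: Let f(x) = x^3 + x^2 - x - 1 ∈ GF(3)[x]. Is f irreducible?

Check for roots in GF(3): f(0) = 2; f(1) = 0 → root; f(2) = 0 → root.
f(1) = 0, so (x − 1) divides f(x); f is reducible.

No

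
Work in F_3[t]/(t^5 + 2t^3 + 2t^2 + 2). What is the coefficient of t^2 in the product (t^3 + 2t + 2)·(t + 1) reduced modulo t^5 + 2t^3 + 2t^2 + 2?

2

Multiply in F_3[t]: (t^3 + 2t + 2)·(t + 1) = t^4 + t^3 + 2t^2 + t + 2.
Reduced: t^4 + t^3 + 2t^2 + t + 2.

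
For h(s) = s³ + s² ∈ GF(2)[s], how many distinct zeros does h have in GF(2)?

Evaluate at each of the 2 elements of GF(2):
h(0) = 0 → root; h(1) = 0 → root.
Roots: {0, 1}.

2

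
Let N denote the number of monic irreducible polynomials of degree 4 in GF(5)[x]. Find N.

150

The number of monic irreducibles of degree 4 over GF(5) is (1/4)·Σ_{d∣4} μ(4/d) 5^d.
Divisors of 4: 1, 2, 4; μ(4/d) for each: 0, -1, 1.
Σ = − 5^2 + 5^4 = 600.
N = 600/4 = 150.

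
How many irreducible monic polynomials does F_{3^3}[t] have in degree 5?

By the necklace-counting formula, N_27(5) = (1/5) Σ_{d|5} μ(5/d)·27^d.
Divisors of 5: 1, 5; μ(5/d) for each: -1, 1.
Σ = − 27^1 + 27^5 = 14348880.
N = 14348880/5 = 2869776.

2869776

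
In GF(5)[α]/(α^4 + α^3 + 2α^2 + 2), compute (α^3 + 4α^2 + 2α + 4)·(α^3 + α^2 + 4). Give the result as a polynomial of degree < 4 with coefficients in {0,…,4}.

2α^3 + 3α^2 + 1

Multiply in GF(5)[α]: (α^3 + 4α^2 + 2α + 4)·(α^3 + α^2 + 4) = α^6 + α^4 + 3α + 1.
Reduce using α^4 ≡ 4α^3 + 3α^2 + 3 (mod α^4 + α^3 + 2α^2 + 2).
Reduced: 2α^3 + 3α^2 + 1.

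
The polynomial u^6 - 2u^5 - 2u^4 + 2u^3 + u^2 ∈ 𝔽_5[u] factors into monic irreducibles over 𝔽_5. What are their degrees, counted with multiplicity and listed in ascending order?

Write f(u) = u^6 - 2u^5 - 2u^4 + 2u^3 + u^2.
Roots in 𝔽_5: f(0) = 0 → root; f(1) = 0 → root; f(2) = 3; f(3) = 4; f(4) = 0 → root.
Linear factors from roots: (u), (u - 1), (u + 1).
Complete factorization: f(u) = (u + 1)·(u - 1)·(u)^2·(u^2 - 2u - 1).
Factor degrees with multiplicity: 1 + 1 + 1 + 1 + 2 = 6.

1, 1, 1, 1, 2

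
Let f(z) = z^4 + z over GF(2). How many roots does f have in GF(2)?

Evaluate at each of the 2 elements of GF(2):
f(0) = 0 → root; f(1) = 0 → root.
Roots: {0, 1}.

2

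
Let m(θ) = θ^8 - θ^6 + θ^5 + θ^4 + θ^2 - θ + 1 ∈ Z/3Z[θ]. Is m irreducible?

Check for roots in Z/3Z: m(0) = 1; m(1) = 0 → root; m(2) = 0 → root.
m(1) = 0, so (θ − 1) divides m(θ); m is reducible.

No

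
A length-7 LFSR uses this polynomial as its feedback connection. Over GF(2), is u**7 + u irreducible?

No

Write h(u) = u**7 + u.
Check for roots in GF(2): h(0) = 0 → root; h(1) = 0 → root.
h(0) = 0, so (u) divides h(u); h is reducible.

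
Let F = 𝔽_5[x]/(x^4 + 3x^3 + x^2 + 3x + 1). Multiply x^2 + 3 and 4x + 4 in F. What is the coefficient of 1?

Multiply in 𝔽_5[x]: (x^2 + 3)·(4x + 4) = 4x^3 + 4x^2 + 2x + 2.
Reduced: 4x^3 + 4x^2 + 2x + 2.

2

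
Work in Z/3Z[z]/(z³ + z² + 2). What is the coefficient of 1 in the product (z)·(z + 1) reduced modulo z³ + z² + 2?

0

Multiply in Z/3Z[z]: (z)·(z + 1) = z² + z.
Reduced: z² + z.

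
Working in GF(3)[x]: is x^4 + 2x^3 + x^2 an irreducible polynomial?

No

Write m(x) = x^4 + 2x^3 + x^2.
Check for roots in GF(3): m(0) = 0 → root; m(1) = 1; m(2) = 0 → root.
m(0) = 0, so (x) divides m(x); m is reducible.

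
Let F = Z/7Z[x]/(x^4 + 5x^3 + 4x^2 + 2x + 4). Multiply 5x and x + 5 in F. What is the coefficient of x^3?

Multiply in Z/7Z[x]: (5x)·(x + 5) = 5x^2 + 4x.
Reduced: 5x^2 + 4x.

0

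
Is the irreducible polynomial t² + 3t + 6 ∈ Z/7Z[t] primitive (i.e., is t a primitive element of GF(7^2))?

Write f(t) = t² + 3t + 6.
|GF(7^2)^×| = 7^2 − 1 = 48. Prime factorization: 48 = 2^4·3.
f is primitive ⇔ t has order 48 in GF(7)[t]/(f), i.e. t^(48/q) ≠ 1 for each prime q | 48.
t^(24) mod f = 6.
t^(16) mod f = 1
Since t^(16) = 1, the order of t divides 16 < 48; not primitive.

No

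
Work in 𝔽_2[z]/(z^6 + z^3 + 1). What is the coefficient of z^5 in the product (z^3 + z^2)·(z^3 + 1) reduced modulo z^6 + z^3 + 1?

1

Multiply in 𝔽_2[z]: (z^3 + z^2)·(z^3 + 1) = z^6 + z^5 + z^3 + z^2.
Reduce using z^6 ≡ z^3 + 1 (mod z^6 + z^3 + 1).
Reduced: z^5 + z^2 + 1.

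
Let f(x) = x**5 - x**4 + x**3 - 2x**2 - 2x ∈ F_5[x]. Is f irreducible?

No

Check for roots in F_5: f(0) = 0 → root; f(1) = 2; f(2) = 2; f(3) = 0 → root; f(4) = 2.
f(0) = 0, so (x) divides f(x); f is reducible.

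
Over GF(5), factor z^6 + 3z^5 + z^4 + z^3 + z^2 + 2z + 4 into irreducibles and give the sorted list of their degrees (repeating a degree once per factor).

1, 2, 3

Write g(z) = z^6 + 3z^5 + z^4 + z^3 + z^2 + 2z + 4.
Roots in GF(5): g(0) = 4; g(1) = 3; g(2) = 1; g(3) = 0 → root; g(4) = 1.
Linear factors from roots: (z + 2).
Complete factorization: g(z) = (z + 2)·(z^2 + z + 2)·(z^3 + 2z + 1).
Factor degrees with multiplicity: 1 + 2 + 3 = 6.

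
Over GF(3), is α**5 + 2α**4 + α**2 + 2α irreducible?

No

Write h(α) = α**5 + 2α**4 + α**2 + 2α.
Check for roots in GF(3): h(0) = 0 → root; h(1) = 0 → root; h(2) = 0 → root.
h(0) = 0, so (α) divides h(α); h is reducible.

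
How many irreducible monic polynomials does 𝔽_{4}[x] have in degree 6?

670

Gauss's count: N_{4}(6) = (1/6) Σ_{d|6} μ(6/d)·4^d.
Divisors of 6: 1, 2, 3, 6; μ(6/d) for each: 1, -1, -1, 1.
Σ = 4^1 − 4^2 − 4^3 + 4^6 = 4020.
N = 4020/6 = 670.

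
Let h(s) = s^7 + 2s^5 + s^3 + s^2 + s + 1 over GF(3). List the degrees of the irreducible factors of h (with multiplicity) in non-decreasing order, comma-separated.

Roots in GF(3): h(0) = 1; h(1) = 1; h(2) = 0 → root.
Linear factors from roots: (s + 1).
Complete factorization: h(s) = (s + 1)·(s^3 + 2s + 1)·(s^3 + 2s^2 + s + 1).
Factor degrees with multiplicity: 1 + 3 + 3 = 7.

1, 3, 3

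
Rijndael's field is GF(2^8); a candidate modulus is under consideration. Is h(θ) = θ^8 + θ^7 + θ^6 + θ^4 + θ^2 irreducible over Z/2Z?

Check for roots in Z/2Z: h(0) = 0 → root; h(1) = 1.
h(0) = 0, so (θ) divides h(θ); h is reducible.

No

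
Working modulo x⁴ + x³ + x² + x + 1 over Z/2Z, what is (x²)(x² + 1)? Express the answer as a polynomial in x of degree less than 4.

x^3 + x + 1

Multiply in Z/2Z[x]: (x²)·(x² + 1) = x⁴ + x².
Reduce using x⁴ ≡ x³ + x² + x + 1 (mod x⁴ + x³ + x² + x + 1).
Reduced: x³ + x + 1.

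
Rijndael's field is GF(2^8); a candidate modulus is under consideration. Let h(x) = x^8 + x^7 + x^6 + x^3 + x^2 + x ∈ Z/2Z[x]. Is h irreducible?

Check for roots in Z/2Z: h(0) = 0 → root; h(1) = 0 → root.
h(0) = 0, so (x) divides h(x); h is reducible.

No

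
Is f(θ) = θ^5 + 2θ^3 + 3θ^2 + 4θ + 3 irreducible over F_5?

Check for roots in F_5: f(0) = 3; f(1) = 3; f(2) = 1; f(3) = 4; f(4) = 4.
No roots, so no linear factors.
Degree-2 irreducible divisors: test the 10 monic irreducibles of degree 2 over GF(5).
None of them divide f (all give nonzero remainder).
No irreducible factor of degree ≤ 2 exists, so f is irreducible over GF(5).

Yes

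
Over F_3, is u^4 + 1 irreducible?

Write m(u) = u^4 + 1.
Check for roots in F_3: m(0) = 1; m(1) = 2; m(2) = 2.
No roots, so no linear factors.
Monic irreducibles of degree 2 over GF(3): u^2 + 1, u^2 + u + 2, u^2 + 2u + 2.
u^2 + u + 2 divides m: m(u) = (u^2 + u + 2)·(u^2 + 2u + 2).

No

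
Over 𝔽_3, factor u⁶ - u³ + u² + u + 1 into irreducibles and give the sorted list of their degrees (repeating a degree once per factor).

1, 1, 1, 3

Write h(u) = u⁶ - u³ + u² + u + 1.
Roots in 𝔽_3: h(0) = 1; h(1) = 0 → root; h(2) = 0 → root.
Linear factors from roots: (u - 1), (u + 1).
Complete factorization: h(u) = (u + 1)·(u - 1)^2·(u³ + u² - u + 1).
Factor degrees with multiplicity: 1 + 1 + 1 + 3 = 6.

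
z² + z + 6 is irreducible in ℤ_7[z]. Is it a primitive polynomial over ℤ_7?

Write f(z) = z² + z + 6.
|GF(7^2)^×| = 7^2 − 1 = 48. Prime factorization: 48 = 2^4·3.
f is primitive ⇔ z has order 48 in GF(7)[z]/(f), i.e. z^(48/q) ≠ 1 for each prime q | 48.
z^(24) mod f = 6.
z^(16) mod f = 1
Since z^(16) = 1, the order of z divides 16 < 48; not primitive.

No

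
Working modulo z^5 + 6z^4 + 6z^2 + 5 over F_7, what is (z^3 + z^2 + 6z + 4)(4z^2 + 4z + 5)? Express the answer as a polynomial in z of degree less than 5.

5z^4 + 5z^3 + 4z

Multiply in F_7[z]: (z^3 + z^2 + 6z + 4)·(4z^2 + 4z + 5) = 4z^5 + z^4 + 5z^3 + 3z^2 + 4z + 6.
Reduce using z^5 ≡ z^4 + z^2 + 2 (mod z^5 + 6z^4 + 6z^2 + 5).
Reduced: 5z^4 + 5z^3 + 4z.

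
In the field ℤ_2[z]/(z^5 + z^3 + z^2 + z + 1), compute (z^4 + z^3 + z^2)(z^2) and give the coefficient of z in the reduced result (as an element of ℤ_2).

Multiply in ℤ_2[z]: (z^4 + z^3 + z^2)·(z^2) = z^6 + z^5 + z^4.
Reduce using z^5 ≡ z^3 + z^2 + z + 1 (mod z^5 + z^3 + z^2 + z + 1).
Reduced: 1.

0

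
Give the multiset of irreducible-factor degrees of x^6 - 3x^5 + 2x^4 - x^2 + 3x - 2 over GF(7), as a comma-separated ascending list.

Write f(x) = x^6 - 3x^5 + 2x^4 - x^2 + 3x - 2.
Linear factors from roots: (x - 1), (x - 2), (x + 1).
Complete factorization: f(x) = (x + 1)·(x - 2)·(x - 1)^2·(x^2 + 1).
Factor degrees with multiplicity: 1 + 1 + 1 + 1 + 2 = 6.

1, 1, 1, 1, 2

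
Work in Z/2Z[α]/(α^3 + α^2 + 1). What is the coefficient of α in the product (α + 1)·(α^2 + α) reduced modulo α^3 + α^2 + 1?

1

Multiply in Z/2Z[α]: (α + 1)·(α^2 + α) = α^3 + α.
Reduce using α^3 ≡ α^2 + 1 (mod α^3 + α^2 + 1).
Reduced: α^2 + α + 1.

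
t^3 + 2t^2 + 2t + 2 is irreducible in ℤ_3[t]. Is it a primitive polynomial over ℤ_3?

No

Write f(t) = t^3 + 2t^2 + 2t + 2.
|GF(3^3)^×| = 3^3 − 1 = 26. Prime factorization: 26 = 2·13.
f is primitive ⇔ t has order 26 in GF(3)[t]/(f), i.e. t^(26/q) ≠ 1 for each prime q | 26.
t^(13) mod f = 1
t^(2) mod f = t^2.
Since t^(13) = 1, the order of t divides 13 < 26; not primitive.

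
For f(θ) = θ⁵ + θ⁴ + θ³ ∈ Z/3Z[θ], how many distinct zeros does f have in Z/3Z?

Evaluate at each of the 3 elements of Z/3Z:
f(0) = 0 → root; f(1) = 0 → root; f(2) = 2.
Roots: {0, 1}.

2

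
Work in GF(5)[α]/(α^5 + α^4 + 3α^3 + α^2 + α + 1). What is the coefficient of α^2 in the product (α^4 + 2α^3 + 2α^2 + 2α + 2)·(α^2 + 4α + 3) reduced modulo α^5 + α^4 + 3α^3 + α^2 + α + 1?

0

Multiply in GF(5)[α]: (α^4 + 2α^3 + 2α^2 + 2α + 2)·(α^2 + 4α + 3) = α^6 + α^5 + 3α^4 + α^3 + α^2 + 4α + 1.
Reduce using α^5 ≡ 4α^4 + 2α^3 + 4α^2 + 4α + 4 (mod α^5 + α^4 + 3α^3 + α^2 + α + 1).
Reduced: 3α + 1.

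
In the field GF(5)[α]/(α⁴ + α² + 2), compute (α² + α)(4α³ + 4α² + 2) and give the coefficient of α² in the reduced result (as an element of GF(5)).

Multiply in GF(5)[α]: (α² + α)·(4α³ + 4α² + 2) = 4α⁵ + 3α⁴ + 4α³ + 2α² + 2α.
Reduce using α⁴ ≡ 4α² + 3 (mod α⁴ + α² + 2).
Reduced: 4α² + 4α + 4.

4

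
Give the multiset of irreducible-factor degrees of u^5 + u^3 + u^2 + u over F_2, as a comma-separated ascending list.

Write f(u) = u^5 + u^3 + u^2 + u.
Roots in F_2: f(0) = 0 → root; f(1) = 0 → root.
Linear factors from roots: (u), (u + 1).
Complete factorization: f(u) = (u)·(u + 1)·(u^3 + u^2 + 1).
Factor degrees with multiplicity: 1 + 1 + 3 = 5.

1, 1, 3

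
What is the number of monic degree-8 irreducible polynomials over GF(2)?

30

x^(2^8) − x is the product of all monic irreducibles of degree dividing 8; Möbius inversion gives N = (1/8) Σ μ(8/d)·2^d.
Divisors of 8: 1, 2, 4, 8; μ(8/d) for each: 0, 0, -1, 1.
Σ = − 2^4 + 2^8 = 240.
N = 240/8 = 30.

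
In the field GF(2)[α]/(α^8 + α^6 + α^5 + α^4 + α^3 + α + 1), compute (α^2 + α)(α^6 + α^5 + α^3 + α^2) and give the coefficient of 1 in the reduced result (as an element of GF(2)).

1

Multiply in GF(2)[α]: (α^2 + α)·(α^6 + α^5 + α^3 + α^2) = α^8 + α^6 + α^5 + α^3.
Reduce using α^8 ≡ α^6 + α^5 + α^4 + α^3 + α + 1 (mod α^8 + α^6 + α^5 + α^4 + α^3 + α + 1).
Reduced: α^4 + α + 1.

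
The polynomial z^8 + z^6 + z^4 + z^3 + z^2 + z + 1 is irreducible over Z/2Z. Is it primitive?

Yes

Write f(z) = z^8 + z^6 + z^4 + z^3 + z^2 + z + 1.
|GF(2^8)^×| = 2^8 − 1 = 255. Prime factorization: 255 = 3·5·17.
f is primitive ⇔ z has order 255 in GF(2)[z]/(f), i.e. z^(255/q) ≠ 1 for each prime q | 255.
z^(85) mod f = z^4 + z^3 + z.
z^(51) mod f = z^6 + z^3.
z^(15) mod f = z^6 + z + 1.
None equal 1, so z has full order 255; f is primitive.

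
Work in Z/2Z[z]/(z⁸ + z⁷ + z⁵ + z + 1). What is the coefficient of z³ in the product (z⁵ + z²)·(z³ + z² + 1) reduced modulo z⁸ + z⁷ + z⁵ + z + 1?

0

Multiply in Z/2Z[z]: (z⁵ + z²)·(z³ + z² + 1) = z⁸ + z⁷ + z⁴ + z².
Reduce using z⁸ ≡ z⁷ + z⁵ + z + 1 (mod z⁸ + z⁷ + z⁵ + z + 1).
Reduced: z⁵ + z⁴ + z² + z + 1.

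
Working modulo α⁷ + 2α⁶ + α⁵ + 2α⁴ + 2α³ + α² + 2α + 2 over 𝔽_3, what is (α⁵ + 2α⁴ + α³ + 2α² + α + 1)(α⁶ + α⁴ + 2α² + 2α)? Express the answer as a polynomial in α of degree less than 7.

Multiply in 𝔽_3[α]: (α⁵ + 2α⁴ + α³ + 2α² + α + 1)·(α⁶ + α⁴ + 2α² + 2α) = α¹¹ + 2α¹⁰ + 2α⁹ + α⁸ + α⁷ + α⁵ + α⁴ + α² + 2α.
Reduce using α⁷ ≡ α⁶ + 2α⁵ + α⁴ + α³ + 2α² + α + 1 (mod α⁷ + 2α⁶ + α⁵ + 2α⁴ + 2α³ + α² + 2α + 2).
Reduced: α⁶ + 2α⁵ + 2α⁴ + 2α³ + α² + 1.

α^6 + 2α^5 + 2α^4 + 2α^3 + α^2 + 1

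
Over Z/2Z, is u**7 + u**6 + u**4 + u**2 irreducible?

Write P(u) = u**7 + u**6 + u**4 + u**2.
Check for roots in Z/2Z: P(0) = 0 → root; P(1) = 0 → root.
P(0) = 0, so (u) divides P(u); P is reducible.

No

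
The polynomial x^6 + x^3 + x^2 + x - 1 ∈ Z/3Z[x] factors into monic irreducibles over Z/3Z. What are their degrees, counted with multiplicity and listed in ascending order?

Write f(x) = x^6 + x^3 + x^2 + x - 1.
Roots in Z/3Z: f(0) = 2; f(1) = 0 → root; f(2) = 2.
Linear factors from roots: (x - 1).
Complete factorization: f(x) = (x - 1)^2·(x^2 + 1)·(x^2 - x - 1).
Factor degrees with multiplicity: 1 + 1 + 2 + 2 = 6.

1, 1, 2, 2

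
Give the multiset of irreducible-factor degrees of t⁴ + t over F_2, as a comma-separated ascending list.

1, 1, 2

Write f(t) = t⁴ + t.
Roots in F_2: f(0) = 0 → root; f(1) = 0 → root.
Linear factors from roots: (t), (t + 1).
Complete factorization: f(t) = (t)·(t + 1)·(t² + t + 1).
Factor degrees with multiplicity: 1 + 1 + 2 = 4.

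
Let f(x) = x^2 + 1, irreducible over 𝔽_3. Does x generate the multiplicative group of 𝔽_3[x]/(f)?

No

|GF(3^2)^×| = 3^2 − 1 = 8. Prime factorization: 8 = 2^3.
f is primitive ⇔ x has order 8 in GF(3)[x]/(f), i.e. x^(8/q) ≠ 1 for each prime q | 8.
x^(4) mod f = 1
Since x^(4) = 1, the order of x divides 4 < 8; not primitive.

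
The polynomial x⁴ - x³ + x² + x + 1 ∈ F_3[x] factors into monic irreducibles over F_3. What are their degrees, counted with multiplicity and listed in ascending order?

1, 1, 2

Write h(x) = x⁴ - x³ + x² + x + 1.
Roots in F_3: h(0) = 1; h(1) = 0 → root; h(2) = 0 → root.
Linear factors from roots: (x - 1), (x + 1).
Complete factorization: h(x) = (x + 1)·(x - 1)·(x² - x - 1).
Factor degrees with multiplicity: 1 + 1 + 2 = 4.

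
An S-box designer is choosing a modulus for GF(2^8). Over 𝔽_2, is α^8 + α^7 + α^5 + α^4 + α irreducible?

No

Write P(α) = α^8 + α^7 + α^5 + α^4 + α.
Check for roots in 𝔽_2: P(0) = 0 → root; P(1) = 1.
P(0) = 0, so (α) divides P(α); P is reducible.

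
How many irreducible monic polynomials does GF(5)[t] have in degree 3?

40

x^(5^3) − x is the product of all monic irreducibles of degree dividing 3; Möbius inversion gives N = (1/3) Σ μ(3/d)·5^d.
Divisors of 3: 1, 3; μ(3/d) for each: -1, 1.
Σ = − 5^1 + 5^3 = 120.
N = 120/3 = 40.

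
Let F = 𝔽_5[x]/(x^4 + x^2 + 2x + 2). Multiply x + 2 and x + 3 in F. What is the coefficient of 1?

Multiply in 𝔽_5[x]: (x + 2)·(x + 3) = x^2 + 1.
Reduced: x^2 + 1.

1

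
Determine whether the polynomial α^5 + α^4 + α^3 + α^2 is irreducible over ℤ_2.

Write P(α) = α^5 + α^4 + α^3 + α^2.
Check for roots in ℤ_2: P(0) = 0 → root; P(1) = 0 → root.
P(0) = 0, so (α) divides P(α); P is reducible.

No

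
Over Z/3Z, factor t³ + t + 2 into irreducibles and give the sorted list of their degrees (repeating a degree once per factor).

1, 2

Write h(t) = t³ + t + 2.
Roots in Z/3Z: h(0) = 2; h(1) = 1; h(2) = 0 → root.
Linear factors from roots: (t + 1).
Complete factorization: h(t) = (t + 1)·(t² + 2t + 2).
Factor degrees with multiplicity: 1 + 2 = 3.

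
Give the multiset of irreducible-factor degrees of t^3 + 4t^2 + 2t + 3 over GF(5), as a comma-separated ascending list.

Write f(t) = t^3 + 4t^2 + 2t + 3.
Roots in GF(5): f(0) = 3; f(1) = 0 → root; f(2) = 1; f(3) = 2; f(4) = 4.
Linear factors from roots: (t + 4).
Complete factorization: f(t) = (t + 4)·(t^2 + 2).
Factor degrees with multiplicity: 1 + 2 = 3.

1, 2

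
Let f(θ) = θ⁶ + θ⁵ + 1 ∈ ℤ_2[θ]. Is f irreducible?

Check for roots in ℤ_2: f(0) = 1; f(1) = 1.
No roots, so no linear factors.
Monic irreducibles of degree 2 over GF(2): θ² + θ + 1.
None of them divide f (all give nonzero remainder).
Monic irreducibles of degree 3 over GF(2): θ³ + θ + 1, θ³ + θ² + 1.
None of them divide f (all give nonzero remainder).
No irreducible factor of degree ≤ 3 exists, so f is irreducible over GF(2).

Yes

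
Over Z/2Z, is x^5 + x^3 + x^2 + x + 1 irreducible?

Write h(x) = x^5 + x^3 + x^2 + x + 1.
Check for roots in Z/2Z: h(0) = 1; h(1) = 1.
No roots, so no linear factors.
Monic irreducibles of degree 2 over GF(2): x^2 + x + 1.
None of them divide h (all give nonzero remainder).
No irreducible factor of degree ≤ 2 exists, so h is irreducible over GF(2).

Yes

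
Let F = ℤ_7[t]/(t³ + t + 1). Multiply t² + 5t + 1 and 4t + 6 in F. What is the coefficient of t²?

Multiply in ℤ_7[t]: (t² + 5t + 1)·(4t + 6) = 4t³ + 5t² + 6t + 6.
Reduce using t³ ≡ 6t + 6 (mod t³ + t + 1).
Reduced: 5t² + 2t + 2.

5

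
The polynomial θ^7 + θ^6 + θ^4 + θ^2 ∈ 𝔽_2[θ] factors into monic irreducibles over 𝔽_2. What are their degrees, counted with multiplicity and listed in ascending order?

Write h(θ) = θ^7 + θ^6 + θ^4 + θ^2.
Roots in 𝔽_2: h(0) = 0 → root; h(1) = 0 → root.
Linear factors from roots: (θ), (θ + 1).
Complete factorization: h(θ) = (θ + 1)·(θ)^2·(θ^4 + θ + 1).
Factor degrees with multiplicity: 1 + 1 + 1 + 4 = 7.

1, 1, 1, 4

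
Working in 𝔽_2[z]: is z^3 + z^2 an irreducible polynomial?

No

Write h(z) = z^3 + z^2.
Check for roots in 𝔽_2: h(0) = 0 → root; h(1) = 0 → root.
h(0) = 0, so (z) divides h(z); h is reducible.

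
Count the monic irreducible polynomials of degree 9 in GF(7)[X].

By the necklace-counting formula, N_7(9) = (1/9) Σ_{d|9} μ(9/d)·7^d.
Divisors of 9: 1, 3, 9; μ(9/d) for each: 0, -1, 1.
Σ = − 7^3 + 7^9 = 40353264.
N = 40353264/9 = 4483696.

4483696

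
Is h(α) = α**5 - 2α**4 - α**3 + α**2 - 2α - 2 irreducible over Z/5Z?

No

Check for roots in Z/5Z: h(0) = 3; h(1) = 0 → root; h(2) = 0 → root; h(3) = 0 → root; h(4) = 4.
h(1) = 0, so (α − 1) divides h(α); h is reducible.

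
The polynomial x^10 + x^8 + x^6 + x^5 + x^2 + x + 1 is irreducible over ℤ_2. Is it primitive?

No

Write f(x) = x^10 + x^8 + x^6 + x^5 + x^2 + x + 1.
|GF(2^10)^×| = 2^10 − 1 = 1023. Prime factorization: 1023 = 3·11·31.
f is primitive ⇔ x has order 1023 in GF(2)[x]/(f), i.e. x^(1023/q) ≠ 1 for each prime q | 1023.
x^(341) mod f = 1
x^(93) mod f = x^9 + x^8 + x^6 + x^3 + x^2 + x.
x^(33) mod f = x^9 + x^7 + x.
Since x^(341) = 1, the order of x divides 341 < 1023; not primitive.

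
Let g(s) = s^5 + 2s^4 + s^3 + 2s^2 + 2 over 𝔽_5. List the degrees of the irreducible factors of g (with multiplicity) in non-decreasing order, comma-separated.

Roots in 𝔽_5: g(0) = 2; g(1) = 3; g(2) = 2; g(3) = 2; g(4) = 4.
Complete factorization: g(s) = (s^5 + 2s^4 + s^3 + 2s^2 + 2).
Factor degrees with multiplicity: 5 = 5.

5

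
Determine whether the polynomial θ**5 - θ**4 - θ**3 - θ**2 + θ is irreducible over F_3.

Write m(θ) = θ**5 - θ**4 - θ**3 - θ**2 + θ.
Check for roots in F_3: m(0) = 0 → root; m(1) = 2; m(2) = 0 → root.
m(0) = 0, so (θ) divides m(θ); m is reducible.

No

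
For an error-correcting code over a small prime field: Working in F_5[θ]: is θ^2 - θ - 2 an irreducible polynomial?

Write h(θ) = θ^2 - θ - 2.
Check for roots in F_5: h(0) = 3; h(1) = 3; h(2) = 0 → root; h(3) = 4; h(4) = 0 → root.
h(2) = 0, so (θ − 2) divides h(θ); h is reducible.

No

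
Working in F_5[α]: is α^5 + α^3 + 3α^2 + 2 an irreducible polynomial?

Yes

Write f(α) = α^5 + α^3 + 3α^2 + 2.
Check for roots in F_5: f(0) = 2; f(1) = 2; f(2) = 4; f(3) = 4; f(4) = 3.
No roots, so no linear factors.
Degree-2 irreducible divisors: test the 10 monic irreducibles of degree 2 over GF(5).
None of them divide f (all give nonzero remainder).
No irreducible factor of degree ≤ 2 exists, so f is irreducible over GF(5).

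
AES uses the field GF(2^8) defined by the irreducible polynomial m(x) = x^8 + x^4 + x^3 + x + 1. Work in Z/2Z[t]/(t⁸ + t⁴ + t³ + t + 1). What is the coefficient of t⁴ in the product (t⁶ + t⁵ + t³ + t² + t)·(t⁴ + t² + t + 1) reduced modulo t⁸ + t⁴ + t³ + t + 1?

0

Multiply in Z/2Z[t]: (t⁶ + t⁵ + t³ + t² + t)·(t⁴ + t² + t + 1) = t¹⁰ + t⁹ + t⁸ + t⁷ + t⁶ + t⁵ + t³ + t.
Reduce using t⁸ ≡ t⁴ + t³ + t + 1 (mod t⁸ + t⁴ + t³ + t + 1).
Reduced: t⁷ + t⁵ + t³ + t + 1.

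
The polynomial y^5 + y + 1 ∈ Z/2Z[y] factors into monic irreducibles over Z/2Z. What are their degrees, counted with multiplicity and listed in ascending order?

Write h(y) = y^5 + y + 1.
Roots in Z/2Z: h(0) = 1; h(1) = 1.
Complete factorization: h(y) = (y^2 + y + 1)·(y^3 + y^2 + 1).
Factor degrees with multiplicity: 2 + 3 = 5.

2, 3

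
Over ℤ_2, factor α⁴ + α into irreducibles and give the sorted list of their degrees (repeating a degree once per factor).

Write f(α) = α⁴ + α.
Roots in ℤ_2: f(0) = 0 → root; f(1) = 0 → root.
Linear factors from roots: (α), (α + 1).
Complete factorization: f(α) = (α)·(α + 1)·(α² + α + 1).
Factor degrees with multiplicity: 1 + 1 + 2 = 4.

1, 1, 2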